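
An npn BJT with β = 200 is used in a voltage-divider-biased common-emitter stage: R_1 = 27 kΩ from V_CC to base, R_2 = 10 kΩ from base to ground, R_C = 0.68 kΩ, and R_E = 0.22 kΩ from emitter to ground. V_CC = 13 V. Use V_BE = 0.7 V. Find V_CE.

Thevenize the base divider: V_Th = V_CC·R_2/(R_1+R_2) = 13×10/37 = 3.51 V, R_Th = R_1‖R_2 = 7.3 kΩ.
Base-emitter loop: V_Th = I_B·R_Th + V_BE + (β+1)I_B·R_E, so I_B = (3.51 − 0.7) / (7.3 + 201×0.22) = 0.0546 mA.
I_C = β·I_B = 200×0.0546 = 10.9 mA, and I_E = (β+1)I_B = 11 mA.
V_CE = V_CC − I_C·R_C − I_E·R_E = 13 − 10.9×0.68 − 11×0.22 = 3.16 V.
V_CE = 3.16 V > 0.2 V confirms active-region operation.

V_CE ≈ 3.2 V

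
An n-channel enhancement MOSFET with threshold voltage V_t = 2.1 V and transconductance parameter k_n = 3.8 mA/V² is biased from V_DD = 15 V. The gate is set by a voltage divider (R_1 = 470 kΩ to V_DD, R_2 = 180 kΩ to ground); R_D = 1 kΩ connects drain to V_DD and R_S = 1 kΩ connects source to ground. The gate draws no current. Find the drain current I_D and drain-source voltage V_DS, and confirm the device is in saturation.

I_D ≈ 1.2 mA, V_DS ≈ 13 V

V_G = V_DD·R_2/(R_1+R_2) = 15×180/650 = 4.15 V.
Assume saturation: I_D = (k_n/2)(V_GS − V_t)² with V_GS = V_G − I_D·R_S = 4.15 − 1·I_D.
Substituting gives 1.9·I_D² − 8.8·I_D + 8.01 = 0, with roots I_D = 1.24 or 3.39 mA.
The root I_D = 3.39 mA gives V_GS = 0.764 V ≤ V_t, so take I_D = 1.24 mA.
Then V_GS = 2.91 V and V_DS = V_DD − I_D(R_D+R_S) = 15 − 1.24×2 = 12.5 V.
Saturation requires V_DS ≥ V_GS − V_t = 0.809 V; 12.5 ≥ 0.809 ✓.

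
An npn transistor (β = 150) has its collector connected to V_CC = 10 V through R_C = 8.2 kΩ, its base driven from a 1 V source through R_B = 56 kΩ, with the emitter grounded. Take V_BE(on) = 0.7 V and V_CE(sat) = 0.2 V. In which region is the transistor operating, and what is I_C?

active; I_C ≈ 0.8 mA

Assume active. Base-emitter loop: I_B = (V_BB − V_BE)/R_B = (1 − 0.7)/56 = 0.00536 mA.
I_C = β·I_B = 150×0.00536 = 0.804 mA.
V_CE = V_CC − I_C·R_C = 10 − 0.804×8.2 = 3.41 V > V_CE(sat), so the active-region assumption holds.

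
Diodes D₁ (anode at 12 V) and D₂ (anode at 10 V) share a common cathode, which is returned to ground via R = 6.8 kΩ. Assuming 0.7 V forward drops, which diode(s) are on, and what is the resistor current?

Only D₁ conducts; I_R ≈ 1.7 mA

Assume both conduct. Then node N would need to be at both 12−0.7 = 11.3 V and 10−0.7 = 9.3 V, which is impossible.
Assume only D₁ conducts: V_N = 12 − 0.7 = 11.3 V, so I_R = 11.3/6.8 = 1.66 mA.
Check D₂: its anode-to-cathode voltage is 10 − 11.3 = -1.3 V < 0.7 V, so it is off. The assumption is consistent.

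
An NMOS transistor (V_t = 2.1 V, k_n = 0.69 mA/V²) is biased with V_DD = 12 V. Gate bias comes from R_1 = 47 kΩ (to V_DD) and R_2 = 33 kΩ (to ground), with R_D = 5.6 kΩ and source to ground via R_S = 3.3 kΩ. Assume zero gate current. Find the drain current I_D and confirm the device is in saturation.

I_D ≈ 0.5 mA

V_G = V_DD·R_2/(R_1+R_2) = 12×33/80 = 4.95 V.
Assume saturation: I_D = (k_n/2)(V_GS − V_t)² with V_GS = V_G − I_D·R_S = 4.95 − 3.3·I_D.
Substituting gives 3.76·I_D² − 7.49·I_D + 2.8 = 0, with roots I_D = 0.499 or 1.49 mA.
The root I_D = 1.49 mA gives V_GS = 0.0188 V ≤ V_t, so take I_D = 0.499 mA.
Then V_GS = 3.3 V and V_DS = V_DD − I_D(R_D+R_S) = 12 − 0.499×8.9 = 7.56 V.
Saturation requires V_DS ≥ V_GS − V_t = 1.2 V; 7.56 ≥ 1.2 ✓.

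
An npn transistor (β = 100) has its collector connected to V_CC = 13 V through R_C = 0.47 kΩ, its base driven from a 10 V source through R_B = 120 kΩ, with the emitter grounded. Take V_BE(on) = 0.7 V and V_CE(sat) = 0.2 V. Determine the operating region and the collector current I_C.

Assume active. Base-emitter loop: I_B = (V_BB − V_BE)/R_B = (10 − 0.7)/120 = 0.0775 mA.
I_C = β·I_B = 100×0.0775 = 7.75 mA.
V_CE = V_CC − I_C·R_C = 13 − 7.75×0.47 = 9.36 V > V_CE(sat), so the active-region assumption holds.

active; I_C ≈ 7.8 mA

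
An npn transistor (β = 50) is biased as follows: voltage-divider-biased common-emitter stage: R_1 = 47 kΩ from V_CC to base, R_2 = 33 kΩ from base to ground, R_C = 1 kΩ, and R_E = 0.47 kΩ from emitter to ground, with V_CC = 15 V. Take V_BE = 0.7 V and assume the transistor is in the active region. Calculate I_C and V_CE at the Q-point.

I_C ≈ 6.3 mA, V_CE ≈ 5.6 V

Thevenize the base divider: V_Th = V_CC·R_2/(R_1+R_2) = 15×33/80 = 6.19 V, R_Th = R_1‖R_2 = 19.4 kΩ.
Base-emitter loop: V_Th = I_B·R_Th + V_BE + (β+1)I_B·R_E, so I_B = (6.19 − 0.7) / (19.4 + 51×0.47) = 0.127 mA.
I_C = β·I_B = 50×0.127 = 6.33 mA, and I_E = (β+1)I_B = 6.45 mA.
V_CE = V_CC − I_C·R_C − I_E·R_E = 15 − 6.33×1 − 6.45×0.47 = 5.64 V.
V_CE = 5.64 V > 0.2 V confirms active-region operation.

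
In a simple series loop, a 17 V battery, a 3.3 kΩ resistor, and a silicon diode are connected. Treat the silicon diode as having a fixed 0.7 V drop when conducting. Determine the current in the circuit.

I ≈ 4.9 mA

KVL around the loop: 17 = V_D + I·R = 0.7 + I × 3.3 kΩ.
So I = (17 − 0.7) / 3.3 kΩ = 16.3 / 3.3 = 4.94 mA.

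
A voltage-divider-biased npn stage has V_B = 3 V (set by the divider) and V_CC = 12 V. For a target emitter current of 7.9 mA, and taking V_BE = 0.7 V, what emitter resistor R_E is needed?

V_E = V_B − V_BE = 3 − 0.7 = 2.3 V.
R_E = V_E / I_E = 2.3 / 7.9 = 0.291 kΩ.

R_E ≈ 0.29 kΩ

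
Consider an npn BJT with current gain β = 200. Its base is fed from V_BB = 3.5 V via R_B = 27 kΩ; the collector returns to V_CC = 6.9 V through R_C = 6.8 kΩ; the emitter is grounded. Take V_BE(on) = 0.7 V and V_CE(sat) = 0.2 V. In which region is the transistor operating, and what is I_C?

Assume active: I_B = (3.5 − 0.7)/27 = 0.104 mA, giving I_C = β·I_B = 20.7 mA.
But then V_CE = 6.9 − 20.7×6.8 = -134 V < V_CE(sat) = 0.2 V — impossible in the active region.
So the transistor is saturated. With V_CE = 0.2 V, I_C = (V_CC − 0.2)/R_C = 6.7/6.8 = 0.985 mA.
Check: β·I_B = 20.7 mA > I_C = 0.985 mA, confirming saturation.

saturation; I_C ≈ 0.99 mA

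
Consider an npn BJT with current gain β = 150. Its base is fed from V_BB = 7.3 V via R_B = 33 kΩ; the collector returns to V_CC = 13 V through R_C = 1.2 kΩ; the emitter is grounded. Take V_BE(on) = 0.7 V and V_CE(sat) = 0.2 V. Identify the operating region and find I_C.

Assume active: I_B = (7.3 − 0.7)/33 = 0.2 mA, giving I_C = β·I_B = 30 mA.
But then V_CE = 13 − 30×1.2 = -23 V < V_CE(sat) = 0.2 V — impossible in the active region.
So the transistor is saturated. With V_CE = 0.2 V, I_C = (V_CC − 0.2)/R_C = 12.8/1.2 = 10.7 mA.
Check: β·I_B = 30 mA > I_C = 10.7 mA, confirming saturation.

saturation; I_C ≈ 11 mA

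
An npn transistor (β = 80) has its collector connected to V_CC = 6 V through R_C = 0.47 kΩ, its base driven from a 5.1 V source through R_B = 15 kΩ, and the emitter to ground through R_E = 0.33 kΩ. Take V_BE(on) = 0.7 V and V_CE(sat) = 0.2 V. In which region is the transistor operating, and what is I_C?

Assume active: I_B = (5.1 − 0.7)/(15 + 81×0.33) = 0.105 mA, I_C = β·I_B = 8.44 mA.
Then V_CE = 6 − 8.44×0.47 − 8.54×0.33 = -0.783 V < 0.2 V — the active assumption fails.
Re-solve with V_CE = 0.2 V. KCL at the emitter: V_E/R_E = (V_BB−0.7−V_E)/R_B + (V_CC−0.2−V_E)/R_C, giving V_E = 2.42 V.
I_C = (V_CC − 0.2 − V_E)/R_C = (5.8 − 2.42)/0.47 = 7.2 mA.
Check: I_B = (4.4 − 2.42)/15 = 0.132 mA, and β·I_B = 10.6 mA > I_C, confirming saturation.

saturation; I_C ≈ 7.2 mA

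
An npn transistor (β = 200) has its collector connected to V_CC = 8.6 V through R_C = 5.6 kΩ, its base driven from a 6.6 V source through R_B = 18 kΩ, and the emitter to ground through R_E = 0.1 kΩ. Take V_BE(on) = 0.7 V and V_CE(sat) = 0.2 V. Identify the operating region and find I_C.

saturation; I_C ≈ 1.5 mA

Assume active: I_B = (6.6 − 0.7)/(18 + 201×0.1) = 0.155 mA, I_C = β·I_B = 31 mA.
Then V_CE = 8.6 − 31×5.6 − 31.1×0.1 = -168 V < 0.2 V — the active assumption fails.
Re-solve with V_CE = 0.2 V. KCL at the emitter: V_E/R_E = (V_BB−0.7−V_E)/R_B + (V_CC−0.2−V_E)/R_C, giving V_E = 0.179 V.
I_C = (V_CC − 0.2 − V_E)/R_C = (8.4 − 0.179)/5.6 = 1.47 mA.
Check: I_B = (5.9 − 0.179)/18 = 0.318 mA, and β·I_B = 63.6 mA > I_C, confirming saturation.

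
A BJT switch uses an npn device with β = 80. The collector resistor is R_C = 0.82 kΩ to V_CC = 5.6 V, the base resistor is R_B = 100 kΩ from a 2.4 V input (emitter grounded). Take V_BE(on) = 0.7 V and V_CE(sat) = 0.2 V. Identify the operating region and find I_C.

Assume active. Base-emitter loop: I_B = (V_BB − V_BE)/R_B = (2.4 − 0.7)/100 = 0.017 mA.
I_C = β·I_B = 80×0.017 = 1.36 mA.
V_CE = V_CC − I_C·R_C = 5.6 − 1.36×0.82 = 4.48 V > V_CE(sat), so the active-region assumption holds.

active; I_C ≈ 1.4 mA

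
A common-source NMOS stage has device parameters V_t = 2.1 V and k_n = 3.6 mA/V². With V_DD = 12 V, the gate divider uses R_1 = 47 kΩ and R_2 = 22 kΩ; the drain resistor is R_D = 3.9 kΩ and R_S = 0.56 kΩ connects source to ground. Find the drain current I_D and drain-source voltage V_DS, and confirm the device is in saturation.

I_D ≈ 1.5 mA, V_DS ≈ 5.4 V

V_G = V_DD·R_2/(R_1+R_2) = 12×22/69 = 3.83 V.
Assume saturation: I_D = (k_n/2)(V_GS − V_t)² with V_GS = V_G − I_D·R_S = 3.83 − 0.56·I_D.
Substituting gives 0.564·I_D² − 4.48·I_D + 5.36 = 0, with roots I_D = 1.47 or 6.47 mA.
The root I_D = 6.47 mA gives V_GS = 0.205 V ≤ V_t, so take I_D = 1.47 mA.
Then V_GS = 3 V and V_DS = V_DD − I_D(R_D+R_S) = 12 − 1.47×4.46 = 5.45 V.
Saturation requires V_DS ≥ V_GS − V_t = 0.903 V; 5.45 ≥ 0.903 ✓.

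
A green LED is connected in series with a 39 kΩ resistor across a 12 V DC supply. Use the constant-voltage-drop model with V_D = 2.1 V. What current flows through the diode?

KVL around the loop: 12 = V_D + I·R = 2.1 + I × 39 kΩ.
So I = (12 − 2.1) / 39 kΩ = 9.9 / 39 = 0.254 mA.

I ≈ 0.25 mA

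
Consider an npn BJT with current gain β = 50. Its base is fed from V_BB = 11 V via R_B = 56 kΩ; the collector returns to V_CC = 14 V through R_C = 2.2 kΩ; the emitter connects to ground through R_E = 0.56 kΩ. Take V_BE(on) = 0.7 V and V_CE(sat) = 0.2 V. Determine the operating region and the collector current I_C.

Assume active: I_B = (11 − 0.7)/(56 + 51×0.56) = 0.122 mA, I_C = β·I_B = 6.09 mA.
Then V_CE = 14 − 6.09×2.2 − 6.21×0.56 = -2.88 V < 0.2 V — the active assumption fails.
Re-solve with V_CE = 0.2 V. KCL at the emitter: V_E/R_E = (V_BB−0.7−V_E)/R_B + (V_CC−0.2−V_E)/R_C, giving V_E = 2.86 V.
I_C = (V_CC − 0.2 − V_E)/R_C = (13.8 − 2.86)/2.2 = 4.97 mA.
Check: I_B = (10.3 − 2.86)/56 = 0.133 mA, and β·I_B = 6.64 mA > I_C, confirming saturation.

saturation; I_C ≈ 5 mA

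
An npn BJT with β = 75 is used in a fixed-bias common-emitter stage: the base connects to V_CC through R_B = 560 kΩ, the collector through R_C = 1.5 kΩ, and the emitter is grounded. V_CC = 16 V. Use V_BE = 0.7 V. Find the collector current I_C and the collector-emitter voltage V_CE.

Base loop: V_CC = I_B·R_B + V_BE, so I_B = (16 − 0.7)/560 kΩ = 0.0273 mA.
In the active region I_C = β·I_B = 75 × 0.0273 = 2.05 mA.
Collector loop: V_CE = V_CC − I_C·R_C = 16 − 2.05×1.5 = 12.9 V.
Since V_CE = 12.9 V > V_CE(sat) ≈ 0.2 V, the transistor is in the active region as assumed.

I_C ≈ 2 mA, V_CE ≈ 13 V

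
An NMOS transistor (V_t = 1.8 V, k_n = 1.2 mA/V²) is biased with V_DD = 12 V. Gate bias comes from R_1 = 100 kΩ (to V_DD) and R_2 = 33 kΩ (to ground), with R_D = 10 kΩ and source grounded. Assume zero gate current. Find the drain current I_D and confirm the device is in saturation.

I_D ≈ 0.83 mA

V_G = V_DD·R_2/(R_1+R_2) = 12×33/133 = 2.98 V. With the source grounded, V_GS = V_G = 2.98 V.
Assume saturation: I_D = (k_n/2)(V_GS − V_t)² = (1.2/2)×(2.98 − 1.8)² = 0.6×1.18² = 0.832 mA.
V_DS = V_DD − I_D·R_D = 12 − 0.832×10 = 3.68 V.
Saturation requires V_DS ≥ V_GS − V_t = 1.18 V; 3.68 ≥ 1.18 ✓.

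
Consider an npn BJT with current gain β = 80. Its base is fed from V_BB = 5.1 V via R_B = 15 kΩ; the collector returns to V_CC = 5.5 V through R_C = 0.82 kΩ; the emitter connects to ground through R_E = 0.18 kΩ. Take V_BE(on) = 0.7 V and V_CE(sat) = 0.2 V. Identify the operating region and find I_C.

Assume active: I_B = (5.1 − 0.7)/(15 + 81×0.18) = 0.149 mA, I_C = β·I_B = 11.9 mA.
Then V_CE = 5.5 − 11.9×0.82 − 12×0.18 = -6.43 V < 0.2 V — the active assumption fails.
Re-solve with V_CE = 0.2 V. KCL at the emitter: V_E/R_E = (V_BB−0.7−V_E)/R_B + (V_CC−0.2−V_E)/R_C, giving V_E = 0.988 V.
I_C = (V_CC − 0.2 − V_E)/R_C = (5.3 − 0.988)/0.82 = 5.26 mA.
Check: I_B = (4.4 − 0.988)/15 = 0.227 mA, and β·I_B = 18.2 mA > I_C, confirming saturation.

saturation; I_C ≈ 5.3 mA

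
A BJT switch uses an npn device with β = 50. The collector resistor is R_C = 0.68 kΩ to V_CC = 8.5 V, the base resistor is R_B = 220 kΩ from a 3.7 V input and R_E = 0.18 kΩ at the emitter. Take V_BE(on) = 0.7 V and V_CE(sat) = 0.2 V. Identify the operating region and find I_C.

active; I_C ≈ 0.65 mA

Assume active. Base-emitter loop: I_B = (V_BB − V_BE)/(R_B + (β+1)R_E) = (3.7 − 0.7)/(220 + 51×0.18) = 0.0131 mA.
I_C = β·I_B = 50×0.0131 = 0.655 mA.
V_CE = V_CC − I_C·R_C − I_E·R_E = 8.5 − 0.655×0.68 − 0.668×0.18 = 7.93 V > V_CE(sat), so the active-region assumption holds.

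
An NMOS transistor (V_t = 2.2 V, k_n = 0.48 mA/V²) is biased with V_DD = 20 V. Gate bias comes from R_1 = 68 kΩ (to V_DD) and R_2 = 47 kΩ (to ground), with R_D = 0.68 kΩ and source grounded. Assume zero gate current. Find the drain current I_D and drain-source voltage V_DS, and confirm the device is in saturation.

I_D ≈ 8.6 mA, V_DS ≈ 14 V

V_G = V_DD·R_2/(R_1+R_2) = 20×47/115 = 8.17 V. With the source grounded, V_GS = V_G = 8.17 V.
Assume saturation: I_D = (k_n/2)(V_GS − V_t)² = (0.48/2)×(8.17 − 2.2)² = 0.24×5.97² = 8.57 mA.
V_DS = V_DD − I_D·R_D = 20 − 8.57×0.68 = 14.2 V.
Saturation requires V_DS ≥ V_GS − V_t = 5.97 V; 14.2 ≥ 5.97 ✓.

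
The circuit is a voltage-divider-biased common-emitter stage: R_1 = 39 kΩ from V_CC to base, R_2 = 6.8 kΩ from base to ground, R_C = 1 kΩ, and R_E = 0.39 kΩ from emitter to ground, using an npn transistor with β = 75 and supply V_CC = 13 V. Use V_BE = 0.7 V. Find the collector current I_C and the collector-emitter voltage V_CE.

I_C ≈ 2.6 mA, V_CE ≈ 9.4 V

Thevenize the base divider: V_Th = V_CC·R_2/(R_1+R_2) = 13×6.8/45.8 = 1.93 V, R_Th = R_1‖R_2 = 5.79 kΩ.
Base-emitter loop: V_Th = I_B·R_Th + V_BE + (β+1)I_B·R_E, so I_B = (1.93 − 0.7) / (5.79 + 76×0.39) = 0.0347 mA.
I_C = β·I_B = 75×0.0347 = 2.6 mA, and I_E = (β+1)I_B = 2.64 mA.
V_CE = V_CC − I_C·R_C − I_E·R_E = 13 − 2.6×1 − 2.64×0.39 = 9.37 V.
V_CE = 9.37 V > 0.2 V confirms active-region operation.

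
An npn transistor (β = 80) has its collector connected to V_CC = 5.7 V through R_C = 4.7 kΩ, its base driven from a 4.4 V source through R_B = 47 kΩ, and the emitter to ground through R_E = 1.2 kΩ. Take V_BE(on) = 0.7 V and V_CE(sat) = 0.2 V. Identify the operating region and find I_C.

saturation; I_C ≈ 0.92 mA

Assume active: I_B = (4.4 − 0.7)/(47 + 81×1.2) = 0.0257 mA, I_C = β·I_B = 2.05 mA.
Then V_CE = 5.7 − 2.05×4.7 − 2.08×1.2 = -6.44 V < 0.2 V — the active assumption fails.
Re-solve with V_CE = 0.2 V. KCL at the emitter: V_E/R_E = (V_BB−0.7−V_E)/R_B + (V_CC−0.2−V_E)/R_C, giving V_E = 1.17 V.
I_C = (V_CC − 0.2 − V_E)/R_C = (5.5 − 1.17)/4.7 = 0.921 mA.
Check: I_B = (3.7 − 1.17)/47 = 0.0538 mA, and β·I_B = 4.31 mA > I_C, confirming saturation.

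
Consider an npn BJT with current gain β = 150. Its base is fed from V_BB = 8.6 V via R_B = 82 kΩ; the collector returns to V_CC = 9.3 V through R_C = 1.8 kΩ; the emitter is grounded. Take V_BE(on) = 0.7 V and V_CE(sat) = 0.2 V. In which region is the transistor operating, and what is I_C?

Assume active: I_B = (8.6 − 0.7)/82 = 0.0963 mA, giving I_C = β·I_B = 14.5 mA.
But then V_CE = 9.3 − 14.5×1.8 = -16.7 V < V_CE(sat) = 0.2 V — impossible in the active region.
So the transistor is saturated. With V_CE = 0.2 V, I_C = (V_CC − 0.2)/R_C = 9.1/1.8 = 5.06 mA.
Check: β·I_B = 14.5 mA > I_C = 5.06 mA, confirming saturation.

saturation; I_C ≈ 5.1 mA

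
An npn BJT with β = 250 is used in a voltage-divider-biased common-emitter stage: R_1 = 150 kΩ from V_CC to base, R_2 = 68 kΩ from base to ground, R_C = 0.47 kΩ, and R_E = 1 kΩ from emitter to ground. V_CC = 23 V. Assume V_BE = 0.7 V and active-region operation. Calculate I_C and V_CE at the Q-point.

Thevenize the base divider: V_Th = V_CC·R_2/(R_1+R_2) = 23×68/218 = 7.17 V, R_Th = R_1‖R_2 = 46.8 kΩ.
Base-emitter loop: V_Th = I_B·R_Th + V_BE + (β+1)I_B·R_E, so I_B = (7.17 − 0.7) / (46.8 + 251×1) = 0.0217 mA.
I_C = β·I_B = 250×0.0217 = 5.44 mA, and I_E = (β+1)I_B = 5.46 mA.
V_CE = V_CC − I_C·R_C − I_E·R_E = 23 − 5.44×0.47 − 5.46×1 = 15 V.
V_CE = 15 V > 0.2 V confirms active-region operation.

I_C ≈ 5.4 mA, V_CE ≈ 15 V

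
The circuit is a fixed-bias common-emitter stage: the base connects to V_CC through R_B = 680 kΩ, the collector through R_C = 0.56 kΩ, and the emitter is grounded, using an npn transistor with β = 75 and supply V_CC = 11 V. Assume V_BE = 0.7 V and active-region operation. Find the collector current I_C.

I_C ≈ 1.1 mA

Base loop: V_CC = I_B·R_B + V_BE, so I_B = (11 − 0.7)/680 kΩ = 0.0151 mA.
In the active region I_C = β·I_B = 75 × 0.0151 = 1.14 mA.
Collector loop: V_CE = V_CC − I_C·R_C = 11 − 1.14×0.56 = 10.4 V.
Since V_CE = 10.4 V > V_CE(sat) ≈ 0.2 V, the transistor is in the active region as assumed.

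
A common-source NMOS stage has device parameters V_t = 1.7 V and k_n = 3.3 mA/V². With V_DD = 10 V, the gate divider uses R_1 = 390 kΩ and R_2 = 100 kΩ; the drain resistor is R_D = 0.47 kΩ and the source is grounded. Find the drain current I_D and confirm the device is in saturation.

V_G = V_DD·R_2/(R_1+R_2) = 10×100/490 = 2.04 V. With the source grounded, V_GS = V_G = 2.04 V.
Assume saturation: I_D = (k_n/2)(V_GS − V_t)² = (3.3/2)×(2.04 − 1.7)² = 1.65×0.341² = 0.192 mA.
V_DS = V_DD − I_D·R_D = 10 − 0.192×0.47 = 9.91 V.
Saturation requires V_DS ≥ V_GS − V_t = 0.341 V; 9.91 ≥ 0.341 ✓.

I_D ≈ 0.19 mA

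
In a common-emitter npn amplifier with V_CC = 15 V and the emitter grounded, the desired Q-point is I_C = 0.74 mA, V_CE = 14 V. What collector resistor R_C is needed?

Collector loop: V_CC = I_C·R_C + V_CE.
R_C = (V_CC − V_CE)/I_C = (15 − 14)/0.74 = 1.35 kΩ.

R_C ≈ 1.4 kΩ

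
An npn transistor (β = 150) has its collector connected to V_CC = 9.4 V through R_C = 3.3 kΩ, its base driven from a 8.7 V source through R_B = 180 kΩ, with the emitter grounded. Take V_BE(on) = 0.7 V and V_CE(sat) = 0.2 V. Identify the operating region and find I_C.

Assume active: I_B = (8.7 − 0.7)/180 = 0.0444 mA, giving I_C = β·I_B = 6.67 mA.
But then V_CE = 9.4 − 6.67×3.3 = -12.6 V < V_CE(sat) = 0.2 V — impossible in the active region.
So the transistor is saturated. With V_CE = 0.2 V, I_C = (V_CC − 0.2)/R_C = 9.2/3.3 = 2.79 mA.
Check: β·I_B = 6.67 mA > I_C = 2.79 mA, confirming saturation.

saturation; I_C ≈ 2.8 mA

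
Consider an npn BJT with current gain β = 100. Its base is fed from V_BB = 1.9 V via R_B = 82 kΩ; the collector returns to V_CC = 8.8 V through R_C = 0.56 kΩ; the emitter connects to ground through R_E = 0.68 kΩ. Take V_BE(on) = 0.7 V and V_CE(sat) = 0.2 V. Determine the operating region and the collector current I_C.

active; I_C ≈ 0.8 mA

Assume active. Base-emitter loop: I_B = (V_BB − V_BE)/(R_B + (β+1)R_E) = (1.9 − 0.7)/(82 + 101×0.68) = 0.00796 mA.
I_C = β·I_B = 100×0.00796 = 0.796 mA.
V_CE = V_CC − I_C·R_C − I_E·R_E = 8.8 − 0.796×0.56 − 0.804×0.68 = 7.81 V > V_CE(sat), so the active-region assumption holds.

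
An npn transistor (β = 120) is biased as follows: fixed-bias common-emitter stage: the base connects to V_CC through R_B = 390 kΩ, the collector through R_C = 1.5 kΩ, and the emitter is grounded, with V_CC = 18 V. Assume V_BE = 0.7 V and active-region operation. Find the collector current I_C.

Base loop: V_CC = I_B·R_B + V_BE, so I_B = (18 − 0.7)/390 kΩ = 0.0444 mA.
In the active region I_C = β·I_B = 120 × 0.0444 = 5.32 mA.
Collector loop: V_CE = V_CC − I_C·R_C = 18 − 5.32×1.5 = 10 V.
Since V_CE = 10 V > V_CE(sat) ≈ 0.2 V, the transistor is in the active region as assumed.

I_C ≈ 5.3 mA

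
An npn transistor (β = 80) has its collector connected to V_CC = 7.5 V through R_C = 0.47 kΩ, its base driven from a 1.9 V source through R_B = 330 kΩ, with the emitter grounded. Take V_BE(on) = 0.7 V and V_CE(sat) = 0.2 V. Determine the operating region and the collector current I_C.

Assume active. Base-emitter loop: I_B = (V_BB − V_BE)/R_B = (1.9 − 0.7)/330 = 0.00364 mA.
I_C = β·I_B = 80×0.00364 = 0.291 mA.
V_CE = V_CC − I_C·R_C = 7.5 − 0.291×0.47 = 7.36 V > V_CE(sat), so the active-region assumption holds.

active; I_C ≈ 0.29 mA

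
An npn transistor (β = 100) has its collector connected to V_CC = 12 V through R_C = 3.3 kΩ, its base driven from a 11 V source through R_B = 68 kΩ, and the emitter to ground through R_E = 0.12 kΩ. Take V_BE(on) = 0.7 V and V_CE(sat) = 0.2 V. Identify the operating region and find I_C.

Assume active: I_B = (11 − 0.7)/(68 + 101×0.12) = 0.129 mA, I_C = β·I_B = 12.9 mA.
Then V_CE = 12 − 12.9×3.3 − 13×0.12 = -32 V < 0.2 V — the active assumption fails.
Re-solve with V_CE = 0.2 V. KCL at the emitter: V_E/R_E = (V_BB−0.7−V_E)/R_B + (V_CC−0.2−V_E)/R_C, giving V_E = 0.431 V.
I_C = (V_CC − 0.2 − V_E)/R_C = (11.8 − 0.431)/3.3 = 3.45 mA.
Check: I_B = (10.3 − 0.431)/68 = 0.145 mA, and β·I_B = 14.5 mA > I_C, confirming saturation.

saturation; I_C ≈ 3.4 mA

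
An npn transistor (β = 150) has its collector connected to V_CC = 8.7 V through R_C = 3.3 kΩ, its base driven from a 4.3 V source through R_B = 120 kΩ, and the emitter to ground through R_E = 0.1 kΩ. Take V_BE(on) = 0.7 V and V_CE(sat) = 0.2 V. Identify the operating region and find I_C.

Assume active: I_B = (4.3 − 0.7)/(120 + 151×0.1) = 0.0266 mA, I_C = β·I_B = 4 mA.
Then V_CE = 8.7 − 4×3.3 − 4.02×0.1 = -4.89 V < 0.2 V — the active assumption fails.
Re-solve with V_CE = 0.2 V. KCL at the emitter: V_E/R_E = (V_BB−0.7−V_E)/R_B + (V_CC−0.2−V_E)/R_C, giving V_E = 0.253 V.
I_C = (V_CC − 0.2 − V_E)/R_C = (8.5 − 0.253)/3.3 = 2.5 mA.
Check: I_B = (3.6 − 0.253)/120 = 0.0279 mA, and β·I_B = 4.18 mA > I_C, confirming saturation.

saturation; I_C ≈ 2.5 mA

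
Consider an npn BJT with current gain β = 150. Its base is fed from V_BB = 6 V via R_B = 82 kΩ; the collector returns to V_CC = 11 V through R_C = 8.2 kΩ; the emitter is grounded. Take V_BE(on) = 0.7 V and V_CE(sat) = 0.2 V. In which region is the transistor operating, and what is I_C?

Assume active: I_B = (6 − 0.7)/82 = 0.0646 mA, giving I_C = β·I_B = 9.7 mA.
But then V_CE = 11 − 9.7×8.2 = -68.5 V < V_CE(sat) = 0.2 V — impossible in the active region.
So the transistor is saturated. With V_CE = 0.2 V, I_C = (V_CC − 0.2)/R_C = 10.8/8.2 = 1.32 mA.
Check: β·I_B = 9.7 mA > I_C = 1.32 mA, confirming saturation.

saturation; I_C ≈ 1.3 mA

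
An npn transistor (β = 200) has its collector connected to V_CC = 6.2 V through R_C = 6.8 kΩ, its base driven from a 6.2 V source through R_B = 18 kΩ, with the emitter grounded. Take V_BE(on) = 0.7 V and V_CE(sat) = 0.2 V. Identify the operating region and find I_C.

Assume active: I_B = (6.2 − 0.7)/18 = 0.306 mA, giving I_C = β·I_B = 61.1 mA.
But then V_CE = 6.2 − 61.1×6.8 = -409 V < V_CE(sat) = 0.2 V — impossible in the active region.
So the transistor is saturated. With V_CE = 0.2 V, I_C = (V_CC − 0.2)/R_C = 6/6.8 = 0.882 mA.
Check: β·I_B = 61.1 mA > I_C = 0.882 mA, confirming saturation.

saturation; I_C ≈ 0.88 mA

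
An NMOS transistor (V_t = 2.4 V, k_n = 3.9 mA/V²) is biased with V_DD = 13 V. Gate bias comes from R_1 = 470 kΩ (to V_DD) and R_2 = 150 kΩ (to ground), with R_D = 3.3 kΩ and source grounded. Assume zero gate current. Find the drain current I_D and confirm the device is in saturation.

I_D ≈ 1.1 mA

V_G = V_DD·R_2/(R_1+R_2) = 13×150/620 = 3.15 V. With the source grounded, V_GS = V_G = 3.15 V.
Assume saturation: I_D = (k_n/2)(V_GS − V_t)² = (3.9/2)×(3.15 − 2.4)² = 1.95×0.745² = 1.08 mA.
V_DS = V_DD − I_D·R_D = 13 − 1.08×3.3 = 9.43 V.
Saturation requires V_DS ≥ V_GS − V_t = 0.745 V; 9.43 ≥ 0.745 ✓.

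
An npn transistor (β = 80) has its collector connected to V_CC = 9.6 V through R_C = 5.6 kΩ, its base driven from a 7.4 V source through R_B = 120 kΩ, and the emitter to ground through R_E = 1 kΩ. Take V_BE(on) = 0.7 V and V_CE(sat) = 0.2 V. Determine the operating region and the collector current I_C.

Assume active: I_B = (7.4 − 0.7)/(120 + 81×1) = 0.0333 mA, I_C = β·I_B = 2.67 mA.
Then V_CE = 9.6 − 2.67×5.6 − 2.7×1 = -8.03 V < 0.2 V — the active assumption fails.
Re-solve with V_CE = 0.2 V. KCL at the emitter: V_E/R_E = (V_BB−0.7−V_E)/R_B + (V_CC−0.2−V_E)/R_C, giving V_E = 1.46 V.
I_C = (V_CC − 0.2 − V_E)/R_C = (9.4 − 1.46)/5.6 = 1.42 mA.
Check: I_B = (6.7 − 1.46)/120 = 0.0437 mA, and β·I_B = 3.49 mA > I_C, confirming saturation.

saturation; I_C ≈ 1.4 mA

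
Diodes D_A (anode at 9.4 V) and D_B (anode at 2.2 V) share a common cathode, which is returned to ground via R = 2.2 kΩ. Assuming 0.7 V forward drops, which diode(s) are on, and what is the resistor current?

Only D_A conducts; I_R ≈ 4 mA

Assume both conduct. Then node N would need to be at both 9.4−0.7 = 8.7 V and 2.2−0.7 = 1.5 V, which is impossible.
Assume only D_A conducts: V_N = 9.4 − 0.7 = 8.7 V, so I_R = 8.7/2.2 = 3.95 mA.
Check D_B: its anode-to-cathode voltage is 2.2 − 8.7 = -6.5 V < 0.7 V, so it is off. The assumption is consistent.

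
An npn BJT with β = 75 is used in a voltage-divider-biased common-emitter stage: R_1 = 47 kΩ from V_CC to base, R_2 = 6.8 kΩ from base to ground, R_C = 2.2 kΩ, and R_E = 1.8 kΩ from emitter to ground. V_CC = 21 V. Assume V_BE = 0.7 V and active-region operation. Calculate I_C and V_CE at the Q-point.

Thevenize the base divider: V_Th = V_CC·R_2/(R_1+R_2) = 21×6.8/53.8 = 2.65 V, R_Th = R_1‖R_2 = 5.94 kΩ.
Base-emitter loop: V_Th = I_B·R_Th + V_BE + (β+1)I_B·R_E, so I_B = (2.65 − 0.7) / (5.94 + 76×1.8) = 0.0137 mA.
I_C = β·I_B = 75×0.0137 = 1.03 mA, and I_E = (β+1)I_B = 1.04 mA.
V_CE = V_CC − I_C·R_C − I_E·R_E = 21 − 1.03×2.2 − 1.04×1.8 = 16.9 V.
V_CE = 16.9 V > 0.2 V confirms active-region operation.

I_C ≈ 1 mA, V_CE ≈ 17 V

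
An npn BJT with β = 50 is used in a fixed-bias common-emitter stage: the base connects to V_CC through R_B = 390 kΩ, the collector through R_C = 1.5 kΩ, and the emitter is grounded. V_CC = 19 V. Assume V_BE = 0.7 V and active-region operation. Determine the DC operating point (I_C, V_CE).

I_C ≈ 2.3 mA, V_CE ≈ 15 V

Base loop: V_CC = I_B·R_B + V_BE, so I_B = (19 − 0.7)/390 kΩ = 0.0469 mA.
In the active region I_C = β·I_B = 50 × 0.0469 = 2.35 mA.
Collector loop: V_CE = V_CC − I_C·R_C = 19 − 2.35×1.5 = 15.5 V.
Since V_CE = 15.5 V > V_CE(sat) ≈ 0.2 V, the transistor is in the active region as assumed.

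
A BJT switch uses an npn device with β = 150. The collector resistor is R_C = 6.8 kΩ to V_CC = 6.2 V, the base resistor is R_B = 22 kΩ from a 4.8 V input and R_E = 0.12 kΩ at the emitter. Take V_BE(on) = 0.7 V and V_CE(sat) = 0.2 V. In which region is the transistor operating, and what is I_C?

saturation; I_C ≈ 0.86 mA

Assume active: I_B = (4.8 − 0.7)/(22 + 151×0.12) = 0.102 mA, I_C = β·I_B = 15.3 mA.
Then V_CE = 6.2 − 15.3×6.8 − 15.4×0.12 = -99.9 V < 0.2 V — the active assumption fails.
Re-solve with V_CE = 0.2 V. KCL at the emitter: V_E/R_E = (V_BB−0.7−V_E)/R_B + (V_CC−0.2−V_E)/R_C, giving V_E = 0.125 V.
I_C = (V_CC − 0.2 − V_E)/R_C = (6 − 0.125)/6.8 = 0.864 mA.
Check: I_B = (4.1 − 0.125)/22 = 0.181 mA, and β·I_B = 27.1 mA > I_C, confirming saturation.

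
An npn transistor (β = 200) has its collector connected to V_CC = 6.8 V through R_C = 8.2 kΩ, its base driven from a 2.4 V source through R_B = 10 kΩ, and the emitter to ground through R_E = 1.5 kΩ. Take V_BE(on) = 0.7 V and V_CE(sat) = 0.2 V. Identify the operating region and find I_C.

saturation; I_C ≈ 0.67 mA

Assume active: I_B = (2.4 − 0.7)/(10 + 201×1.5) = 0.00546 mA, I_C = β·I_B = 1.09 mA.
Then V_CE = 6.8 − 1.09×8.2 − 1.1×1.5 = -3.8 V < 0.2 V — the active assumption fails.
Re-solve with V_CE = 0.2 V. KCL at the emitter: V_E/R_E = (V_BB−0.7−V_E)/R_B + (V_CC−0.2−V_E)/R_C, giving V_E = 1.1 V.
I_C = (V_CC − 0.2 − V_E)/R_C = (6.6 − 1.1)/8.2 = 0.671 mA.
Check: I_B = (1.7 − 1.1)/10 = 0.0603 mA, and β·I_B = 12.1 mA > I_C, confirming saturation.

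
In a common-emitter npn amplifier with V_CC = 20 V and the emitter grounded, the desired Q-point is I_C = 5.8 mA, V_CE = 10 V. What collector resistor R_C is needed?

R_C ≈ 1.7 kΩ

Collector loop: V_CC = I_C·R_C + V_CE.
R_C = (V_CC − V_CE)/I_C = (20 − 10)/5.8 = 1.72 kΩ.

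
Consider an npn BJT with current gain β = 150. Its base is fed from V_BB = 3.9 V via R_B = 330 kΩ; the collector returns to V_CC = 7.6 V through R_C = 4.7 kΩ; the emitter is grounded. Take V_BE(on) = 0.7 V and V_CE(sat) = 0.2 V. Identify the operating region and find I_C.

Assume active. Base-emitter loop: I_B = (V_BB − V_BE)/R_B = (3.9 − 0.7)/330 = 0.0097 mA.
I_C = β·I_B = 150×0.0097 = 1.45 mA.
V_CE = V_CC − I_C·R_C = 7.6 − 1.45×4.7 = 0.764 V > V_CE(sat), so the active-region assumption holds.

active; I_C ≈ 1.5 mA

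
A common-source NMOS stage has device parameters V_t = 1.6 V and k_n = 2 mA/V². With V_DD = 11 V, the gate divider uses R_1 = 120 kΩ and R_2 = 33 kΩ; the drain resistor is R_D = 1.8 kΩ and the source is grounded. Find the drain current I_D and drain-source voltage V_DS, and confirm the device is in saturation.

I_D ≈ 0.6 mA, V_DS ≈ 9.9 V

V_G = V_DD·R_2/(R_1+R_2) = 11×33/153 = 2.37 V. With the source grounded, V_GS = V_G = 2.37 V.
Assume saturation: I_D = (k_n/2)(V_GS − V_t)² = (2/2)×(2.37 − 1.6)² = 1×0.773² = 0.597 mA.
V_DS = V_DD − I_D·R_D = 11 − 0.597×1.8 = 9.93 V.
Saturation requires V_DS ≥ V_GS − V_t = 0.773 V; 9.93 ≥ 0.773 ✓.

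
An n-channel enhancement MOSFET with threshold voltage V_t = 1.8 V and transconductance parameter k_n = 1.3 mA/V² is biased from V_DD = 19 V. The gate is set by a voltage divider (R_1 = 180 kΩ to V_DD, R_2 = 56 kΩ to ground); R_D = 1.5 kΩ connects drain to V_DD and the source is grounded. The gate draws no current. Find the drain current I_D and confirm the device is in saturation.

I_D ≈ 4.8 mA

V_G = V_DD·R_2/(R_1+R_2) = 19×56/236 = 4.51 V. With the source grounded, V_GS = V_G = 4.51 V.
Assume saturation: I_D = (k_n/2)(V_GS − V_t)² = (1.3/2)×(4.51 − 1.8)² = 0.65×2.71² = 4.77 mA.
V_DS = V_DD − I_D·R_D = 19 − 4.77×1.5 = 11.8 V.
Saturation requires V_DS ≥ V_GS − V_t = 2.71 V; 11.8 ≥ 2.71 ✓.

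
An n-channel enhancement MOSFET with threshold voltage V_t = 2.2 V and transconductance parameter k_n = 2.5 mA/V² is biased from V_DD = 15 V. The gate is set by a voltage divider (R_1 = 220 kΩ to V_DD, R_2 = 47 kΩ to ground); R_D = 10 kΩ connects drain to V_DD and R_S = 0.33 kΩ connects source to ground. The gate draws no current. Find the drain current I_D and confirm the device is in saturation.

V_G = V_DD·R_2/(R_1+R_2) = 15×47/267 = 2.64 V.
Assume saturation: I_D = (k_n/2)(V_GS − V_t)² with V_GS = V_G − I_D·R_S = 2.64 − 0.33·I_D.
Substituting gives 0.136·I_D² − 1.36·I_D + 0.242 = 0, with roots I_D = 0.181 or 9.83 mA.
The root I_D = 9.83 mA gives V_GS = -0.605 V ≤ V_t, so take I_D = 0.181 mA.
Then V_GS = 2.58 V and V_DS = V_DD − I_D(R_D+R_S) = 15 − 0.181×10.3 = 13.1 V.
Saturation requires V_DS ≥ V_GS − V_t = 0.381 V; 13.1 ≥ 0.381 ✓.

I_D ≈ 0.18 mA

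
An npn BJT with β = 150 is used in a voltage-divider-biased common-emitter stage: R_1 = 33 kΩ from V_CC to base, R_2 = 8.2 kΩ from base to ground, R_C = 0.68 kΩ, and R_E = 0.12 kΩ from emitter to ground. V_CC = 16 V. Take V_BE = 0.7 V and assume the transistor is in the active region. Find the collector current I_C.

Thevenize the base divider: V_Th = V_CC·R_2/(R_1+R_2) = 16×8.2/41.2 = 3.18 V, R_Th = R_1‖R_2 = 6.57 kΩ.
Base-emitter loop: V_Th = I_B·R_Th + V_BE + (β+1)I_B·R_E, so I_B = (3.18 − 0.7) / (6.57 + 151×0.12) = 0.101 mA.
I_C = β·I_B = 150×0.101 = 15.1 mA, and I_E = (β+1)I_B = 15.2 mA.
V_CE = V_CC − I_C·R_C − I_E·R_E = 16 − 15.1×0.68 − 15.2×0.12 = 3.91 V.
V_CE = 3.91 V > 0.2 V confirms active-region operation.

I_C ≈ 15 mA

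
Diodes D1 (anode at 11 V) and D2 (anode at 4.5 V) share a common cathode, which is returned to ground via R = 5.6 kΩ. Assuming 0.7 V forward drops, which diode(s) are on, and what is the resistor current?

Only D1 conducts; I_R ≈ 1.8 mA

Assume both conduct. Then node N would need to be at both 11−0.7 = 10.3 V and 4.5−0.7 = 3.8 V, which is impossible.
Assume only D1 conducts: V_N = 11 − 0.7 = 10.3 V, so I_R = 10.3/5.6 = 1.84 mA.
Check D2: its anode-to-cathode voltage is 4.5 − 10.3 = -5.8 V < 0.7 V, so it is off. The assumption is consistent.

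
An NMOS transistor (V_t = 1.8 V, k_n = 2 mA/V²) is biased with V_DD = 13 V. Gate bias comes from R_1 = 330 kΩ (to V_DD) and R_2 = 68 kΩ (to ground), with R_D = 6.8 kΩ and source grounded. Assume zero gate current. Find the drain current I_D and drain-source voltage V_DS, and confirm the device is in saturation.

V_G = V_DD·R_2/(R_1+R_2) = 13×68/398 = 2.22 V. With the source grounded, V_GS = V_G = 2.22 V.
Assume saturation: I_D = (k_n/2)(V_GS − V_t)² = (2/2)×(2.22 − 1.8)² = 1×0.421² = 0.177 mA.
V_DS = V_DD − I_D·R_D = 13 − 0.177×6.8 = 11.8 V.
Saturation requires V_DS ≥ V_GS − V_t = 0.421 V; 11.8 ≥ 0.421 ✓.

I_D ≈ 0.18 mA, V_DS ≈ 12 V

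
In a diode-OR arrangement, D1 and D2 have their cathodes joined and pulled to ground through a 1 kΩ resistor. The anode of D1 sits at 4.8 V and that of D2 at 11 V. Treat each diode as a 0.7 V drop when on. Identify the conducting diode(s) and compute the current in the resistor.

Assume both conduct. Then node N would need to be at both 4.8−0.7 = 4.1 V and 11−0.7 = 10.3 V, which is impossible.
Assume only D2 conducts: V_N = 11 − 0.7 = 10.3 V, so I_R = 10.3/1 = 10.3 mA.
Check D1: its anode-to-cathode voltage is 4.8 − 10.3 = -5.5 V < 0.7 V, so it is off. The assumption is consistent.

Only D2 conducts; I_R ≈ 10 mA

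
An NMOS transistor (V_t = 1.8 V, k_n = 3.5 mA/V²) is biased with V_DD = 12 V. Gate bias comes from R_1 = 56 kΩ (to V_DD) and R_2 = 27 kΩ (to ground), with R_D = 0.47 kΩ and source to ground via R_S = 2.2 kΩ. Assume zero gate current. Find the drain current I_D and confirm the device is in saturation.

V_G = V_DD·R_2/(R_1+R_2) = 12×27/83 = 3.9 V.
Assume saturation: I_D = (k_n/2)(V_GS − V_t)² with V_GS = V_G − I_D·R_S = 3.9 − 2.2·I_D.
Substituting gives 8.47·I_D² − 17.2·I_D + 7.74 = 0, with roots I_D = 0.674 or 1.36 mA.
The root I_D = 1.36 mA gives V_GS = 0.92 V ≤ V_t, so take I_D = 0.674 mA.
Then V_GS = 2.42 V and V_DS = V_DD − I_D(R_D+R_S) = 12 − 0.674×2.67 = 10.2 V.
Saturation requires V_DS ≥ V_GS − V_t = 0.621 V; 10.2 ≥ 0.621 ✓.

I_D ≈ 0.67 mA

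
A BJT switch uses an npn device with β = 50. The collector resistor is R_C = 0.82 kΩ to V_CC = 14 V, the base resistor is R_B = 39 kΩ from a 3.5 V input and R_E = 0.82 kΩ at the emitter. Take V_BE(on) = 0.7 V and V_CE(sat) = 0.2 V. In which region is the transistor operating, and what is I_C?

active; I_C ≈ 1.7 mA

Assume active. Base-emitter loop: I_B = (V_BB − V_BE)/(R_B + (β+1)R_E) = (3.5 − 0.7)/(39 + 51×0.82) = 0.0346 mA.
I_C = β·I_B = 50×0.0346 = 1.73 mA.
V_CE = V_CC − I_C·R_C − I_E·R_E = 14 − 1.73×0.82 − 1.77×0.82 = 11.1 V > V_CE(sat), so the active-region assumption holds.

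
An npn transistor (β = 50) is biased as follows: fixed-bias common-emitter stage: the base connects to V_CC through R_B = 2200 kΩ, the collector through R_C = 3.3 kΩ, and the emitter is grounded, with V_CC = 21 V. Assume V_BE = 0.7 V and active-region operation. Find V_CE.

V_CE ≈ 19 V

Base loop: V_CC = I_B·R_B + V_BE, so I_B = (21 − 0.7)/2200 kΩ = 0.00923 mA.
In the active region I_C = β·I_B = 50 × 0.00923 = 0.461 mA.
Collector loop: V_CE = V_CC − I_C·R_C = 21 − 0.461×3.3 = 19.5 V.
Since V_CE = 19.5 V > V_CE(sat) ≈ 0.2 V, the transistor is in the active region as assumed.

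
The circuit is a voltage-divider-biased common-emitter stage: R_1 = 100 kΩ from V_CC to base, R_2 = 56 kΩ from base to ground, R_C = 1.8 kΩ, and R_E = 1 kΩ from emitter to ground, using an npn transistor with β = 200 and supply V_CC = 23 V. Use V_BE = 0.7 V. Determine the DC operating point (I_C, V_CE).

I_C ≈ 6.4 mA, V_CE ≈ 5.1 V

Thevenize the base divider: V_Th = V_CC·R_2/(R_1+R_2) = 23×56/156 = 8.26 V, R_Th = R_1‖R_2 = 35.9 kΩ.
Base-emitter loop: V_Th = I_B·R_Th + V_BE + (β+1)I_B·R_E, so I_B = (8.26 − 0.7) / (35.9 + 201×1) = 0.0319 mA.
I_C = β·I_B = 200×0.0319 = 6.38 mA, and I_E = (β+1)I_B = 6.41 mA.
V_CE = V_CC − I_C·R_C − I_E·R_E = 23 − 6.38×1.8 − 6.41×1 = 5.11 V.
V_CE = 5.11 V > 0.2 V confirms active-region operation.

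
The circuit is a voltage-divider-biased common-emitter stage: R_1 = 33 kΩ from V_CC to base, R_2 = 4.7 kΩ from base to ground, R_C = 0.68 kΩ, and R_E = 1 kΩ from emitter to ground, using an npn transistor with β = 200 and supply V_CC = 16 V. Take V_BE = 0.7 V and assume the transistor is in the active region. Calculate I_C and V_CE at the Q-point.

Thevenize the base divider: V_Th = V_CC·R_2/(R_1+R_2) = 16×4.7/37.7 = 1.99 V, R_Th = R_1‖R_2 = 4.11 kΩ.
Base-emitter loop: V_Th = I_B·R_Th + V_BE + (β+1)I_B·R_E, so I_B = (1.99 − 0.7) / (4.11 + 201×1) = 0.00631 mA.
I_C = β·I_B = 200×0.00631 = 1.26 mA, and I_E = (β+1)I_B = 1.27 mA.
V_CE = V_CC − I_C·R_C − I_E·R_E = 16 − 1.26×0.68 − 1.27×1 = 13.9 V.
V_CE = 13.9 V > 0.2 V confirms active-region operation.

I_C ≈ 1.3 mA, V_CE ≈ 14 V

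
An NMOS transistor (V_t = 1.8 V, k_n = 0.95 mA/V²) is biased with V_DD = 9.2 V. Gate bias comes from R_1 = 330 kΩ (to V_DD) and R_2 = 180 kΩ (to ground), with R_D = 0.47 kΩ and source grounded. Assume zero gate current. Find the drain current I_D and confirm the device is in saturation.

I_D ≈ 0.99 mA

V_G = V_DD·R_2/(R_1+R_2) = 9.2×180/510 = 3.25 V. With the source grounded, V_GS = V_G = 3.25 V.
Assume saturation: I_D = (k_n/2)(V_GS − V_t)² = (0.95/2)×(3.25 − 1.8)² = 0.475×1.45² = 0.995 mA.
V_DS = V_DD − I_D·R_D = 9.2 − 0.995×0.47 = 8.73 V.
Saturation requires V_DS ≥ V_GS − V_t = 1.45 V; 8.73 ≥ 1.45 ✓.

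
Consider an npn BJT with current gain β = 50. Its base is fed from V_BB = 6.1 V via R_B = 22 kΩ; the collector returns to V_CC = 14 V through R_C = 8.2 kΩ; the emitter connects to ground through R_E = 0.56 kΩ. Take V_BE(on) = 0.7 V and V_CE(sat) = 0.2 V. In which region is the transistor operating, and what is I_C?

Assume active: I_B = (6.1 − 0.7)/(22 + 51×0.56) = 0.107 mA, I_C = β·I_B = 5.34 mA.
Then V_CE = 14 − 5.34×8.2 − 5.45×0.56 = -32.8 V < 0.2 V — the active assumption fails.
Re-solve with V_CE = 0.2 V. KCL at the emitter: V_E/R_E = (V_BB−0.7−V_E)/R_B + (V_CC−0.2−V_E)/R_C, giving V_E = 0.987 V.
I_C = (V_CC − 0.2 − V_E)/R_C = (13.8 − 0.987)/8.2 = 1.56 mA.
Check: I_B = (5.4 − 0.987)/22 = 0.201 mA, and β·I_B = 10 mA > I_C, confirming saturation.

saturation; I_C ≈ 1.6 mA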